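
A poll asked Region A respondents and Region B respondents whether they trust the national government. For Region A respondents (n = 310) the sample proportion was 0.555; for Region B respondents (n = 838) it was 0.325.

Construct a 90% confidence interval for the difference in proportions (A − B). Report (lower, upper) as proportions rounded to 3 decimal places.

SE₁ = √(p̂₁(1−p̂₁)/n₁) = √(0.5550·0.4450/310) = 0.02823; SE₂ = √(0.3250·0.6750/838) = 0.01618.
Independent samples: SE of the difference = √(SE₁² + SE₂²) = √(0.0007969329 + 0.0002617924) = 0.03254.
z* for 90% confidence is 1.645, so the margin of error is 1.645 × 0.03254 = 0.05353.
Point estimate p̂₁ − p̂₂ = 0.5550 − 0.3250 = 0.2300.
0.2300 ± 0.05353 → (0.176, 0.284).

(0.176, 0.284)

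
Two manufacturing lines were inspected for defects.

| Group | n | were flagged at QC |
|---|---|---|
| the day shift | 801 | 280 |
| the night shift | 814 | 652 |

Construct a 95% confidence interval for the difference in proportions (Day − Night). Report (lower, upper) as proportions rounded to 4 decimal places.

(-0.4943, -0.4085)

Sample proportions: 280/801 = 0.3496, 652/814 = 0.8010.
Each SE is √(p̂(1−p̂)/n): √(0.3496·0.6504/801) = 0.01685 and √(0.8010·0.1990/814) = 0.01399.
SE(p̂₁ − p̂₂) = √(SE₁² + SE₂²) = √(0.0002839225 + 0.0001957201) = 0.02190, since the two samples are independent.
At 95% confidence z* = 1.960; margin = 1.960 × 0.02190 = 0.04292.
The difference is 0.3496 − 0.8010 = -0.4514, so the interval is -0.4514 ± 0.04292 = (-0.4943, -0.4085).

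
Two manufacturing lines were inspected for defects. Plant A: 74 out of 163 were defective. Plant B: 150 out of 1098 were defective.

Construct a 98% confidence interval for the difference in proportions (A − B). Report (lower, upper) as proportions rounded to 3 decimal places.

(0.224, 0.411)

p̂₁ = 74/163 = 0.4540 and p̂₂ = 150/1098 = 0.1366.
SE₁ = √(p̂₁(1−p̂₁)/n₁) = √(0.4540·0.5460/163) = 0.03900; SE₂ = √(0.1366·0.8634/1098) = 0.01036.
Independent samples: SE of the difference = √(SE₁² + SE₂²) = √(0.001521 + 0.0001073296) = 0.04035.
z* for 98% confidence is 2.326, so the margin of error is 2.326 × 0.04035 = 0.09385.
Point estimate p̂₁ − p̂₂ = 0.4540 − 0.1366 = 0.3174.
0.3174 ± 0.09385 → (0.224, 0.411).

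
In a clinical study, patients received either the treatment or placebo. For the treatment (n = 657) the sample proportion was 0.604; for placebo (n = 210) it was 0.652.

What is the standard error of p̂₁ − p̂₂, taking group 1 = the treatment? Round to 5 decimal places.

0.03801

The two standard errors are √(0.6040×0.3960/657) = 0.01908 and √(0.6520×0.3480/210) = 0.03287.
Because the samples are independent, SE_diff = √(0.01908² + 0.03287²) = 0.03801.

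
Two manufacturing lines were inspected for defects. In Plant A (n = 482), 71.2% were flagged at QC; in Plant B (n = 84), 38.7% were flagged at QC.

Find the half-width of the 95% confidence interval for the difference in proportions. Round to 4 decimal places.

Each SE is √(p̂(1−p̂)/n): √(0.7120·0.2880/482) = 0.02063 and √(0.3870·0.6130/84) = 0.05314.
SE(p̂₁ − p̂₂) = √(SE₁² + SE₂²) = √(0.0004255969 + 0.0028238596) = 0.05700, since the two samples are independent.
At 95% confidence z* = 1.960; margin = 1.960 × 0.05700 = 0.11172.

0.1117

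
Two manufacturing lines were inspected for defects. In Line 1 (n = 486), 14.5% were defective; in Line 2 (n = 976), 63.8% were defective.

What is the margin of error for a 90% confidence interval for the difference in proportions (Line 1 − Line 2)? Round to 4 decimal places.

0.0365

Each SE is √(p̂(1−p̂)/n): √(0.1450·0.8550/486) = 0.01597 and √(0.6380·0.3620/976) = 0.01538.
SE(p̂₁ − p̂₂) = √(SE₁² + SE₂²) = √(0.0002550409 + 0.0002365444) = 0.02217, since the two samples are independent.
At 90% confidence z* = 1.645; margin = 1.645 × 0.02217 = 0.03647.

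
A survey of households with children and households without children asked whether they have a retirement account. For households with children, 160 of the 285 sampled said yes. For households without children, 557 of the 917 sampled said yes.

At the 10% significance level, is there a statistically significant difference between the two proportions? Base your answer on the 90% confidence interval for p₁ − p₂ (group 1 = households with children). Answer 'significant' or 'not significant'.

p̂₁ = 160/285 = 0.5614 and p̂₂ = 557/917 = 0.6074.
SE₁ = √(p̂₁(1−p̂₁)/n₁) = √(0.5614·0.4386/285) = 0.02939; SE₂ = √(0.6074·0.3926/917) = 0.01613.
Independent samples: SE of the difference = √(SE₁² + SE₂²) = √(0.0008637721 + 0.0002601769) = 0.03353.
z* for 90% confidence is 1.645, so the margin of error is 1.645 × 0.03353 = 0.05516.
Point estimate p̂₁ − p̂₂ = 0.5614 − 0.6074 = -0.0460.
-0.0460 ± 0.05516 → (-0.10116, 0.00916).
The interval (-0.10116, 0.00916) contains 0, so the difference is not significant.

not significant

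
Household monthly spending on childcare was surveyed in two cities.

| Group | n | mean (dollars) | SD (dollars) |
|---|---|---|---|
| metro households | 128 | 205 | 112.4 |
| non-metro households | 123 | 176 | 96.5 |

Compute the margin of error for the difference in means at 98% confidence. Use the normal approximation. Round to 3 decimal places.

30.718

Standard errors of each mean: 112.4/√128 = 9.9349 and 96.5/√123 = 8.7011.
SE(x̄₁ − x̄₂) = √(9.9349² + 8.7011²) = 13.2065 for independent samples with unequal variances.
With z* = 2.326, the margin is 2.326 × 13.2065 = 30.7183.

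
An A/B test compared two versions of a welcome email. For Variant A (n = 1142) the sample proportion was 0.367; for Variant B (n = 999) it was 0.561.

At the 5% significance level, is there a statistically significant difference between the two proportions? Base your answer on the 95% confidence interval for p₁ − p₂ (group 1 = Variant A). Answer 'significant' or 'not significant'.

Each SE is √(p̂(1−p̂)/n): √(0.3670·0.6330/1142) = 0.01426 and √(0.5610·0.4390/999) = 0.01570.
SE(p̂₁ − p̂₂) = √(SE₁² + SE₂²) = √(0.0002033476 + 0.00024649) = 0.02121, since the two samples are independent.
At 95% confidence z* = 1.960; margin = 1.960 × 0.02121 = 0.04157.
The difference is 0.3670 − 0.5610 = -0.1940, so the interval is -0.1940 ± 0.04157 = (-0.23557, -0.15243).
The interval (-0.23557, -0.15243) does not contain 0, so the difference is significant.

significant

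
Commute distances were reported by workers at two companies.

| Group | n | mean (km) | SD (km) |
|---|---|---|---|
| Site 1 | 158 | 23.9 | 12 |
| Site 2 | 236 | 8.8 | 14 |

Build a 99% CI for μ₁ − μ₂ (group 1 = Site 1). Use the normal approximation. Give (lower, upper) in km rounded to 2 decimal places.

(11.70, 18.50)

SE₁ = s₁/√n₁ = 12/√158 = 0.9547; SE₂ = 14/√236 = 0.9113.
Independent samples, unequal variances: SE_diff = √(SE₁² + SE₂²) = √(0.91145209 + 0.83046769) = 1.3198.
z* = 2.576, so margin of error = 2.576 × 1.3198 = 3.3998.
Difference in means = 23.9 − 8.8 = 15.1000.
15.1000 ± 3.3998 → (11.70, 18.50).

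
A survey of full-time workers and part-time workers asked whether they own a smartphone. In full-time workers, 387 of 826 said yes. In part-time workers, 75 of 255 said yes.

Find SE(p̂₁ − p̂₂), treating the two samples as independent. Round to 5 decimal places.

First, p̂₁ = 387/826 = 0.4685; p̂₂ = 75/255 = 0.2941.
The two standard errors are √(0.4685×0.5315/826) = 0.01736 and √(0.2941×0.7059/255) = 0.02853.
Because the samples are independent, SE_diff = √(0.01736² + 0.02853²) = 0.03340.

0.03340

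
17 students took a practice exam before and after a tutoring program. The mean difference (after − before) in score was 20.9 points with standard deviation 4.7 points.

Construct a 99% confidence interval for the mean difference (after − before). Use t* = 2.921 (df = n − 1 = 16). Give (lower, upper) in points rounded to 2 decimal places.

This is a matched-pairs design, so SE = s_d/√n = 4.7/√17 = 1.1399.
Margin = 2.921 × 1.1399 = 3.3296; the interval is 20.9 ± 3.3296 = (17.57, 24.23).

(17.57, 24.23)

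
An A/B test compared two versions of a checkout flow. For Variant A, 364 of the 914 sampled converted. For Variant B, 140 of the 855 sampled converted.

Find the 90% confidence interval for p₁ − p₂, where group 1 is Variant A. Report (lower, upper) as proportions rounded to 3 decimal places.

(0.201, 0.268)

First, p̂₁ = 364/914 = 0.3982; p̂₂ = 140/855 = 0.1637.
The two standard errors are √(0.3982×0.6018/914) = 0.01619 and √(0.1637×0.8363/855) = 0.01265.
Because the samples are independent, SE_diff = √(0.01619² + 0.01265²) = 0.02055.
Using z* = 1.645 for 90%, ME = 1.645 × 0.02055 = 0.03380.
p̂₁ − p̂₂ = 0.2345; interval 0.2345 ± 0.03380 gives (0.201, 0.268).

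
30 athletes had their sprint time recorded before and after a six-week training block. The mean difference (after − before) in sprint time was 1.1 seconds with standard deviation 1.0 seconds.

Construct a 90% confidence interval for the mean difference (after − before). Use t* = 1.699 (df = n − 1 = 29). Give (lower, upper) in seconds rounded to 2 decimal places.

(0.79, 1.41)

Paired design: SE = s_d/√n = 1.0/√30 = 0.1826.
t* = 1.699; margin of error = 1.699 × 0.1826 = 0.3102.
1.1 ± 0.3102 → (0.79, 1.41).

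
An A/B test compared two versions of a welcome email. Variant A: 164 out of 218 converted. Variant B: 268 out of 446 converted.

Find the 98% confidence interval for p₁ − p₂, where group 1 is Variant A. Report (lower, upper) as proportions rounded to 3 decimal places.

First, p̂₁ = 164/218 = 0.7523; p̂₂ = 268/446 = 0.6009.
The two standard errors are √(0.7523×0.2477/218) = 0.02924 and √(0.6009×0.3991/446) = 0.02319.
Because the samples are independent, SE_diff = √(0.02924² + 0.02319²) = 0.03732.
Using z* = 2.326 for 98%, ME = 2.326 × 0.03732 = 0.08681.
p̂₁ − p̂₂ = 0.1514; interval 0.1514 ± 0.08681 gives (0.065, 0.238).

(0.065, 0.238)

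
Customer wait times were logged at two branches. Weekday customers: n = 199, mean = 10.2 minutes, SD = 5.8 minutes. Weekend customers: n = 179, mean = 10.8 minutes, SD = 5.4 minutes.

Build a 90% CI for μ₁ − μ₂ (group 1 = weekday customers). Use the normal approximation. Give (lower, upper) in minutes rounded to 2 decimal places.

(-1.55, 0.35)

SE₁ = s₁/√n₁ = 5.8/√199 = 0.4112; SE₂ = 5.4/√179 = 0.4036.
Independent samples, unequal variances: SE_diff = √(SE₁² + SE₂²) = √(0.16908544 + 0.16289296) = 0.5762.
z* = 1.645, so margin of error = 1.645 × 0.5762 = 0.9478.
Difference in means = 10.2 − 10.8 = -0.6000.
-0.6000 ± 0.9478 → (-1.55, 0.35).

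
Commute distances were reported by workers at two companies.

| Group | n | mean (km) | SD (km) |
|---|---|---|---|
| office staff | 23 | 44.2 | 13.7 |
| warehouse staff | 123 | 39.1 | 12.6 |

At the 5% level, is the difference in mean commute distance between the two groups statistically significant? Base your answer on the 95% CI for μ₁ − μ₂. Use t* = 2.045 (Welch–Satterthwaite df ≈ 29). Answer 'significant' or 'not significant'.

Per-group SEs: s₁/√n₁ = 13.7/√23 = 2.8566, s₂/√n₂ = 12.6/√123 = 1.1361.
Unpooled SE of the difference: √(8.16016356 + 1.29072321) = 3.0742.
Margin of error = t* · SE = 2.045 × 3.0742 = 6.2867.
x̄₁ − x̄₂ = 44.2 − 39.1 = 5.1000.
CI: 5.1000 ± 6.2867 = (-1.1867, 11.3867).
The interval (-1.1867, 11.3867) contains 0, so the difference is not significant.

not significant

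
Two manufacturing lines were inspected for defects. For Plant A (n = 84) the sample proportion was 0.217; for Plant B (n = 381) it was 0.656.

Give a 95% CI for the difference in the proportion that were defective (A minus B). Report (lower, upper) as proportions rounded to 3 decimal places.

Each SE is √(p̂(1−p̂)/n): √(0.2170·0.7830/84) = 0.04497 and √(0.6560·0.3440/381) = 0.02434.
SE(p̂₁ − p̂₂) = √(SE₁² + SE₂²) = √(0.0020223009 + 0.0005924356) = 0.05113, since the two samples are independent.
At 95% confidence z* = 1.960; margin = 1.960 × 0.05113 = 0.10021.
The difference is 0.2170 − 0.6560 = -0.4390, so the interval is -0.4390 ± 0.10021 = (-0.539, -0.339).

(-0.539, -0.339)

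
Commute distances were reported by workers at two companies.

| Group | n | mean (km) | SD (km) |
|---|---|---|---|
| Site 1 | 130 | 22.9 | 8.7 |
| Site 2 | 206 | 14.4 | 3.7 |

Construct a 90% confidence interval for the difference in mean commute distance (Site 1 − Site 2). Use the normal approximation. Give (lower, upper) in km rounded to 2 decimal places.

SE₁ = s₁/√n₁ = 8.7/√130 = 0.7630; SE₂ = 3.7/√206 = 0.2578.
Independent samples, unequal variances: SE_diff = √(SE₁² + SE₂²) = √(0.582169 + 0.06646084) = 0.8054.
z* = 1.645, so margin of error = 1.645 × 0.8054 = 1.3249.
Difference in means = 22.9 − 14.4 = 8.5000.
8.5000 ± 1.3249 → (7.18, 9.82).

(7.18, 9.82)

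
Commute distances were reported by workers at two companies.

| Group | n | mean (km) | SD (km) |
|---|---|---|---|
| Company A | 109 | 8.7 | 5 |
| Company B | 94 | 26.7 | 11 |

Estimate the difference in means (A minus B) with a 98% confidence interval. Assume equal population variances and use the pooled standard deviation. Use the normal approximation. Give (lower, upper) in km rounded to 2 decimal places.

(-20.73, -15.27)

s_p = √[((n₁−1)s₁² + (n₂−1)s₂²)/(n₁+n₂−2)] = √[(108·5² + 93·11²)/201] = 8.3317.
SE = 8.3317·√(1/109 + 1/94) = 1.1727.
With z* = 2.326, margin = 2.326 × 1.1727 = 2.7277.
x̄₁ − x̄₂ = 8.7 − 26.7 = -18.0000; interval -18.0000 ± 2.7277 = (-20.73, -15.27).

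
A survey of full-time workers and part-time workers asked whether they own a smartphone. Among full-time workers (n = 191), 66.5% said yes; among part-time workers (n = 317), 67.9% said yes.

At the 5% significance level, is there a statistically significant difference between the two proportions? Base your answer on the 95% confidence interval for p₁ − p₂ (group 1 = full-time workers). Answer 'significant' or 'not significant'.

SE₁ = √(p̂₁(1−p̂₁)/n₁) = √(0.6650·0.3350/191) = 0.03415; SE₂ = √(0.6790·0.3210/317) = 0.02622.
Independent samples: SE of the difference = √(SE₁² + SE₂²) = √(0.0011662225 + 0.0006874884) = 0.04305.
z* for 95% confidence is 1.960, so the margin of error is 1.960 × 0.04305 = 0.08438.
Point estimate p̂₁ − p̂₂ = 0.6650 − 0.6790 = -0.0140.
-0.0140 ± 0.08438 → (-0.09838, 0.07038).
The interval (-0.09838, 0.07038) contains 0, so the difference is not significant.

not significant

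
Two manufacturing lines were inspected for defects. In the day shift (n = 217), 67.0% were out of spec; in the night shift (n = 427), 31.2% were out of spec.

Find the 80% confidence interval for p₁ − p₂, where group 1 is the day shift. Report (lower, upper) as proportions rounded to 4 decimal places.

(0.3080, 0.4080)

The two standard errors are √(0.6700×0.3300/217) = 0.03192 and √(0.3120×0.6880/427) = 0.02242.
Because the samples are independent, SE_diff = √(0.03192² + 0.02242²) = 0.03901.
Using z* = 1.282 for 80%, ME = 1.282 × 0.03901 = 0.05001.
p̂₁ − p̂₂ = 0.3580; interval 0.3580 ± 0.05001 gives (0.3080, 0.4080).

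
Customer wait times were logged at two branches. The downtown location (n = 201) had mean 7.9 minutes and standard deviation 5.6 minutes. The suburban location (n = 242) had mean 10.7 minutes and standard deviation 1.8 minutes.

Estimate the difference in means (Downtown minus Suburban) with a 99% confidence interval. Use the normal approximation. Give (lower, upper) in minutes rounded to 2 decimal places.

(-3.86, -1.74)

Per-group SEs: s₁/√n₁ = 5.6/√201 = 0.3950, s₂/√n₂ = 1.8/√242 = 0.1157.
Unpooled SE of the difference: √(0.156025 + 0.01338649) = 0.4116.
Margin of error = z* · SE = 2.576 × 0.4116 = 1.0603.
x̄₁ − x̄₂ = 7.9 − 10.7 = -2.8000.
CI: -2.8000 ± 1.0603 = (-3.86, -1.74).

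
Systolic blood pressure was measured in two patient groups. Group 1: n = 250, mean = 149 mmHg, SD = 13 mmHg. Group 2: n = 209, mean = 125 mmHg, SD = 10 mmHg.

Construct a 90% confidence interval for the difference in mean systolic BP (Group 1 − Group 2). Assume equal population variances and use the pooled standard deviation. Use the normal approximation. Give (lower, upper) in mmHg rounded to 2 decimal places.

Pooled variance s_p² = [249·13² + 208·10²] / (250+209−2) = 137.5952, so s_p = 11.7301.
SE_diff = s_p·√(1/n₁ + 1/n₂) = 11.7301·√(1/250 + 1/209) = 1.0994.
z* = 1.645; margin = 1.645 × 1.0994 = 1.8085.
Difference = 149 − 125 = 24.0000.
24.0000 ± 1.8085 → (22.19, 25.81).

(22.19, 25.81)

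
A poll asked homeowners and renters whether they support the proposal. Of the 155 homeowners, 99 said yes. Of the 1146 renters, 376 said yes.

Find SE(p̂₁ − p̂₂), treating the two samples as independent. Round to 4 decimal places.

0.0410

First, p̂₁ = 99/155 = 0.6387; p̂₂ = 376/1146 = 0.3281.
The two standard errors are √(0.6387×0.3613/155) = 0.03858 and √(0.3281×0.6719/1146) = 0.01387.
Because the samples are independent, SE_diff = √(0.03858² + 0.01387²) = 0.04100.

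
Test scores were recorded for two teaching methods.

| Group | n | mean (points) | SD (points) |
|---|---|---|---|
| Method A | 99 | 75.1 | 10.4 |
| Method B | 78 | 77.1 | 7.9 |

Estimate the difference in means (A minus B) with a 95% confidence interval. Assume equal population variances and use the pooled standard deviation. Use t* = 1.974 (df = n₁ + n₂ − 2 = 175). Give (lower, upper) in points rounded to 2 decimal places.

Pooled variance s_p² = [98·10.4² + 77·7.9²] / (99+78−2) = 88.0300, so s_p = 9.3824.
SE_diff = s_p·√(1/n₁ + 1/n₂) = 9.3824·√(1/99 + 1/78) = 1.4205.
t* = 1.974; margin = 1.974 × 1.4205 = 2.8041.
Difference = 75.1 − 77.1 = -2.0000.
-2.0000 ± 2.8041 → (-4.80, 0.80).

(-4.80, 0.80)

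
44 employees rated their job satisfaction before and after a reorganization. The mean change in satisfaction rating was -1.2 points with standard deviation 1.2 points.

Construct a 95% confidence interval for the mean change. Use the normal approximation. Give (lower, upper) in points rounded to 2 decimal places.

This is a matched-pairs design, so SE = s_d/√n = 1.2/√44 = 0.1809.
Margin = 1.960 × 0.1809 = 0.3546; the interval is -1.2 ± 0.3546 = (-1.55, -0.85).

(-1.55, -0.85)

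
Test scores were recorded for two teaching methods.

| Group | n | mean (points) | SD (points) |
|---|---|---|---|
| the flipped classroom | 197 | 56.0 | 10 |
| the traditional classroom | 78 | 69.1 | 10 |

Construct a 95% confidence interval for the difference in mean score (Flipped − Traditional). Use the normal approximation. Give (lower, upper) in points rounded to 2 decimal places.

(-15.72, -10.48)

Per-group SEs: s₁/√n₁ = 10/√197 = 0.7125, s₂/√n₂ = 10/√78 = 1.1323.
Unpooled SE of the difference: √(0.50765625 + 1.28210329) = 1.3378.
Margin of error = z* · SE = 1.960 × 1.3378 = 2.6221.
x̄₁ − x̄₂ = 56.0 − 69.1 = -13.1000.
CI: -13.1000 ± 2.6221 = (-15.72, -10.48).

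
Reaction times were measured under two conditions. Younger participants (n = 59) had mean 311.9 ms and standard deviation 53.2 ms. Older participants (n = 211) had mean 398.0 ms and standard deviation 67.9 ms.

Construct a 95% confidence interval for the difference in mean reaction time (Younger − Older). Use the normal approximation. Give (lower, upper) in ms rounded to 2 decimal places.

Per-group SEs: s₁/√n₁ = 53.2/√59 = 6.9261, s₂/√n₂ = 67.9/√211 = 4.6744.
Unpooled SE of the difference: √(47.97086121 + 21.85001536) = 8.3559.
Margin of error = z* · SE = 1.960 × 8.3559 = 16.3776.
x̄₁ − x̄₂ = 311.9 − 398.0 = -86.1000.
CI: -86.1000 ± 16.3776 = (-102.48, -69.72).

(-102.48, -69.72)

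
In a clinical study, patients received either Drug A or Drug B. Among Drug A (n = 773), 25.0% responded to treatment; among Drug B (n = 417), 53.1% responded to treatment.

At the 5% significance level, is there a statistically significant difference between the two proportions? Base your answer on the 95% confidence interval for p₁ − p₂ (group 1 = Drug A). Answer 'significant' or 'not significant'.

significant

The two standard errors are √(0.2500×0.7500/773) = 0.01557 and √(0.5310×0.4690/417) = 0.02444.
Because the samples are independent, SE_diff = √(0.01557² + 0.02444²) = 0.02898.
Using z* = 1.960 for 95%, ME = 1.960 × 0.02898 = 0.05680.
p̂₁ − p̂₂ = -0.2810; interval -0.2810 ± 0.05680 gives (-0.33780, -0.22420).
The interval (-0.33780, -0.22420) does not contain 0, so the difference is significant.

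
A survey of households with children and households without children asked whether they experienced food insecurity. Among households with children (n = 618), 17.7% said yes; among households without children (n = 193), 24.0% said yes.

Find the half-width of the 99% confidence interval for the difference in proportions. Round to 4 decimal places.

0.0885

Each SE is √(p̂(1−p̂)/n): √(0.1770·0.8230/618) = 0.01535 and √(0.2400·0.7600/193) = 0.03074.
SE(p̂₁ − p̂₂) = √(SE₁² + SE₂²) = √(0.0002356225 + 0.0009449476) = 0.03436, since the two samples are independent.
At 99% confidence z* = 2.576; margin = 2.576 × 0.03436 = 0.08851.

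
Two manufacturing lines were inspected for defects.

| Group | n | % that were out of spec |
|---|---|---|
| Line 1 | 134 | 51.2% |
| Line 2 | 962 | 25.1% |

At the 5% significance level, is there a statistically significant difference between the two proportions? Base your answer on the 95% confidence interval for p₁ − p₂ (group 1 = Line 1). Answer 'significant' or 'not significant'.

The two standard errors are √(0.5120×0.4880/134) = 0.04318 and √(0.2510×0.7490/962) = 0.01398.
Because the samples are independent, SE_diff = √(0.04318² + 0.01398²) = 0.04539.
Using z* = 1.960 for 95%, ME = 1.960 × 0.04539 = 0.08896.
p̂₁ − p̂₂ = 0.2610; interval 0.2610 ± 0.08896 gives (0.17204, 0.34996).
The interval (0.17204, 0.34996) does not contain 0, so the difference is significant.

significant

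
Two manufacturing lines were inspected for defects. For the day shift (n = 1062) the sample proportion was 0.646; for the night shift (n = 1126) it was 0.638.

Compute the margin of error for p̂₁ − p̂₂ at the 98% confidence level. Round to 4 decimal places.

0.0477

The two standard errors are √(0.6460×0.3540/1062) = 0.01467 and √(0.6380×0.3620/1126) = 0.01432.
Because the samples are independent, SE_diff = √(0.01467² + 0.01432²) = 0.02050.
Using z* = 2.326 for 98%, ME = 2.326 × 0.02050 = 0.04768.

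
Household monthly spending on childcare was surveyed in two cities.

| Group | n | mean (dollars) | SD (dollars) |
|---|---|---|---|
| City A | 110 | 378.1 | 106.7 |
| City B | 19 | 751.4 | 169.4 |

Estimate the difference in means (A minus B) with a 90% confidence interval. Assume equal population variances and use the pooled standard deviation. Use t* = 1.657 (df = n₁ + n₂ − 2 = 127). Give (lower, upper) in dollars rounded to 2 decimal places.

(-421.73, -324.87)

s_p = √[((n₁−1)s₁² + (n₂−1)s₂²)/(n₁+n₂−2)] = √[(109·106.7² + 18·169.4²)/127] = 117.6371.
SE = 117.6371·√(1/110 + 1/19) = 29.2258.
With t* = 1.657, margin = 1.657 × 29.2258 = 48.4272.
x̄₁ − x̄₂ = 378.1 − 751.4 = -373.3000; interval -373.3000 ± 48.4272 = (-421.73, -324.87).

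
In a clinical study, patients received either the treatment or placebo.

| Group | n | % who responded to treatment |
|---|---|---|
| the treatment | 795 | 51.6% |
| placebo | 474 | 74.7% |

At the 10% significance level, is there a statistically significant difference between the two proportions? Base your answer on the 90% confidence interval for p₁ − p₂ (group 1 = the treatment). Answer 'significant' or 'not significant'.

SE₁ = √(p̂₁(1−p̂₁)/n₁) = √(0.5160·0.4840/795) = 0.01772; SE₂ = √(0.7470·0.2530/474) = 0.01997.
Independent samples: SE of the difference = √(SE₁² + SE₂²) = √(0.0003139984 + 0.0003988009) = 0.02670.
z* for 90% confidence is 1.645, so the margin of error is 1.645 × 0.02670 = 0.04392.
Point estimate p̂₁ − p̂₂ = 0.5160 − 0.7470 = -0.2310.
-0.2310 ± 0.04392 → (-0.27492, -0.18708).
The interval (-0.27492, -0.18708) does not contain 0, so the difference is significant.

significant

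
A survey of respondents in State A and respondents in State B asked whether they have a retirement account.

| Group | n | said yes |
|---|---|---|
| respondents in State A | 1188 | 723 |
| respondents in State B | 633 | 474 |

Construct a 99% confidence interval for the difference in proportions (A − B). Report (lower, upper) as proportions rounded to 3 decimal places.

(-0.198, -0.083)

First, p̂₁ = 723/1188 = 0.6086; p̂₂ = 474/633 = 0.7488.
The two standard errors are √(0.6086×0.3914/1188) = 0.01416 and √(0.7488×0.2512/633) = 0.01724.
Because the samples are independent, SE_diff = √(0.01416² + 0.01724²) = 0.02231.
Using z* = 2.576 for 99%, ME = 2.576 × 0.02231 = 0.05747.
p̂₁ − p̂₂ = -0.1402; interval -0.1402 ± 0.05747 gives (-0.198, -0.083).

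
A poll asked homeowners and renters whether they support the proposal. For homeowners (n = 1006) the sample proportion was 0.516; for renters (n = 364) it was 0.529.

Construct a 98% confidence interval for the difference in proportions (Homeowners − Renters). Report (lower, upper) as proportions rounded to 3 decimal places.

SE₁ = √(p̂₁(1−p̂₁)/n₁) = √(0.5160·0.4840/1006) = 0.01576; SE₂ = √(0.5290·0.4710/364) = 0.02616.
Independent samples: SE of the difference = √(SE₁² + SE₂²) = √(0.0002483776 + 0.0006843456) = 0.03054.
z* for 98% confidence is 2.326, so the margin of error is 2.326 × 0.03054 = 0.07104.
Point estimate p̂₁ − p̂₂ = 0.5160 − 0.5290 = -0.0130.
-0.0130 ± 0.07104 → (-0.084, 0.058).

(-0.084, 0.058)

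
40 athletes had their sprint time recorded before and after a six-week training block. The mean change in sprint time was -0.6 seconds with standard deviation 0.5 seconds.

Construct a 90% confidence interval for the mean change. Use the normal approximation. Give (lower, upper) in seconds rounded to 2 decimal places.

(-0.73, -0.47)

This is a matched-pairs design, so SE = s_d/√n = 0.5/√40 = 0.0791.
Margin = 1.645 × 0.0791 = 0.1301; the interval is -0.6 ± 0.1301 = (-0.73, -0.47).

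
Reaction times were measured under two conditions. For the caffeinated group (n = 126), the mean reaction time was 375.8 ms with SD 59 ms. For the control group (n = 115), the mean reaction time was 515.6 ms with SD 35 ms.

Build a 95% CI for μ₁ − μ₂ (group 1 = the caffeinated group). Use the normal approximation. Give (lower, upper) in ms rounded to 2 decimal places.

SE₁ = s₁/√n₁ = 59/√126 = 5.2561; SE₂ = 35/√115 = 3.2638.
Independent samples, unequal variances: SE_diff = √(SE₁² + SE₂²) = √(27.62658721 + 10.65239044) = 6.1870.
z* = 1.960, so margin of error = 1.960 × 6.1870 = 12.1265.
Difference in means = 375.8 − 515.6 = -139.8000.
-139.8000 ± 12.1265 → (-151.93, -127.67).

(-151.93, -127.67)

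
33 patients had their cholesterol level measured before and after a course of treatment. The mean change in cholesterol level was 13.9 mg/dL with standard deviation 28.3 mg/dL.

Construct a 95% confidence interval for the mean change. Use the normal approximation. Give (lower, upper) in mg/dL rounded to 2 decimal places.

(4.24, 23.56)

This is a matched-pairs design, so SE = s_d/√n = 28.3/√33 = 4.9264.
Margin = 1.960 × 4.9264 = 9.6557; the interval is 13.9 ± 9.6557 = (4.24, 23.56).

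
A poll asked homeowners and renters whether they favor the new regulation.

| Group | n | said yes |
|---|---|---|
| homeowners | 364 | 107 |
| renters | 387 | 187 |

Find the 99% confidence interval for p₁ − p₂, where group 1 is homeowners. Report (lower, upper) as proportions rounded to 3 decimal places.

(-0.279, -0.099)

First, p̂₁ = 107/364 = 0.2940; p̂₂ = 187/387 = 0.4832.
The two standard errors are √(0.2940×0.7060/364) = 0.02388 and √(0.4832×0.5168/387) = 0.02540.
Because the samples are independent, SE_diff = √(0.02388² + 0.02540²) = 0.03486.
Using z* = 2.576 for 99%, ME = 2.576 × 0.03486 = 0.08980.
p̂₁ − p̂₂ = -0.1892; interval -0.1892 ± 0.08980 gives (-0.279, -0.099).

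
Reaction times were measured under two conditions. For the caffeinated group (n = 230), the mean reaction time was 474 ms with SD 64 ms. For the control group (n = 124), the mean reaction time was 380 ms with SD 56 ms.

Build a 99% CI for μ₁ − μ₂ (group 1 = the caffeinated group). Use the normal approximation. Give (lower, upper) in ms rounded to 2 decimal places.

(77.09, 110.91)

Standard errors of each mean: 64/√230 = 4.2200 and 56/√124 = 5.0289.
SE(x̄₁ − x̄₂) = √(4.2200² + 5.0289²) = 6.5649 for independent samples with unequal variances.
With z* = 2.576, the margin is 2.576 × 6.5649 = 16.9112.
x̄₁ − x̄₂ = 474 − 380 = 94.0000; the interval is 94.0000 ± 16.9112 = (77.09, 110.91).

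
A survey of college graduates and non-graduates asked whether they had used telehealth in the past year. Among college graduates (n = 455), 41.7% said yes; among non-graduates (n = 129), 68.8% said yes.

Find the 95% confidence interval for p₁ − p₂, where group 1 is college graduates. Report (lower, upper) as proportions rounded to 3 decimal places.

(-0.363, -0.179)

The two standard errors are √(0.4170×0.5830/455) = 0.02312 and √(0.6880×0.3120/129) = 0.04079.
Because the samples are independent, SE_diff = √(0.02312² + 0.04079²) = 0.04689.
Using z* = 1.960 for 95%, ME = 1.960 × 0.04689 = 0.09190.
p̂₁ − p̂₂ = -0.2710; interval -0.2710 ± 0.09190 gives (-0.363, -0.179).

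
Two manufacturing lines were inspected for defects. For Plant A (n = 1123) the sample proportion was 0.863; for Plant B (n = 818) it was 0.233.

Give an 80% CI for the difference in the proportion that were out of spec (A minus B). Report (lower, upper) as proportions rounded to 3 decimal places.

SE₁ = √(p̂₁(1−p̂₁)/n₁) = √(0.8630·0.1370/1123) = 0.01026; SE₂ = √(0.2330·0.7670/818) = 0.01478.
Independent samples: SE of the difference = √(SE₁² + SE₂²) = √(0.0001052676 + 0.0002184484) = 0.01799.
z* for 80% confidence is 1.282, so the margin of error is 1.282 × 0.01799 = 0.02306.
Point estimate p̂₁ − p̂₂ = 0.8630 − 0.2330 = 0.6300.
0.6300 ± 0.02306 → (0.607, 0.653).

(0.607, 0.653)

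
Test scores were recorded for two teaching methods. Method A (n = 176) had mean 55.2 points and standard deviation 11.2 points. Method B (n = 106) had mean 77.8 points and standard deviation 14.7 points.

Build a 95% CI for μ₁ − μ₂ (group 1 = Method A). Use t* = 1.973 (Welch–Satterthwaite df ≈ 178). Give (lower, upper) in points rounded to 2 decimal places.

SE₁ = s₁/√n₁ = 11.2/√176 = 0.8442; SE₂ = 14.7/√106 = 1.4278.
Independent samples, unequal variances: SE_diff = √(SE₁² + SE₂²) = √(0.71267364 + 2.03861284) = 1.6587.
t* = 1.973, so margin of error = 1.973 × 1.6587 = 3.2726.
Difference in means = 55.2 − 77.8 = -22.6000.
-22.6000 ± 3.2726 → (-25.87, -19.33).

(-25.87, -19.33)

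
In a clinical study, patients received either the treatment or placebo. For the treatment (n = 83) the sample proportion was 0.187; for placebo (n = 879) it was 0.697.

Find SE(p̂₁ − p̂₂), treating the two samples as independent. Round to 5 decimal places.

SE₁ = √(p̂₁(1−p̂₁)/n₁) = √(0.1870·0.8130/83) = 0.04280; SE₂ = √(0.6970·0.3030/879) = 0.01550.
Independent samples: SE of the difference = √(SE₁² + SE₂²) = √(0.00183184 + 0.00024025) = 0.04552.

0.04552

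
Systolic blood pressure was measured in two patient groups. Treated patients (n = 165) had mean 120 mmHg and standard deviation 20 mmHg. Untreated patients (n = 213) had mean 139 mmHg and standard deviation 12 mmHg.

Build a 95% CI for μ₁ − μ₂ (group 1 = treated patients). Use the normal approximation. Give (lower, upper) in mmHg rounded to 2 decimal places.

(-22.45, -15.55)

Per-group SEs: s₁/√n₁ = 20/√165 = 1.5570, s₂/√n₂ = 12/√213 = 0.8222.
Unpooled SE of the difference: √(2.424249 + 0.67601284) = 1.7608.
Margin of error = z* · SE = 1.960 × 1.7608 = 3.4512.
x̄₁ − x̄₂ = 120 − 139 = -19.0000.
CI: -19.0000 ± 3.4512 = (-22.45, -15.55).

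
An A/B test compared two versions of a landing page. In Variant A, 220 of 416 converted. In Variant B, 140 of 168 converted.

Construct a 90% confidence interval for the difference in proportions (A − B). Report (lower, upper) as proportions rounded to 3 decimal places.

First, p̂₁ = 220/416 = 0.5288; p̂₂ = 140/168 = 0.8333.
The two standard errors are √(0.5288×0.4712/416) = 0.02447 and √(0.8333×0.1667/168) = 0.02876.
Because the samples are independent, SE_diff = √(0.02447² + 0.02876²) = 0.03776.
Using z* = 1.645 for 90%, ME = 1.645 × 0.03776 = 0.06212.
p̂₁ − p̂₂ = -0.3045; interval -0.3045 ± 0.06212 gives (-0.367, -0.242).

(-0.367, -0.242)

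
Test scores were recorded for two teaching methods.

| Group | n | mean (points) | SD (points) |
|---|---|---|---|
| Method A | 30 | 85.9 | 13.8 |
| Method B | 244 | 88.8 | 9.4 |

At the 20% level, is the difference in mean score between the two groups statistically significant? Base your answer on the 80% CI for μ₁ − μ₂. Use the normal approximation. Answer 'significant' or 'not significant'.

not significant

Per-group SEs: s₁/√n₁ = 13.8/√30 = 2.5195, s₂/√n₂ = 9.4/√244 = 0.6018.
Unpooled SE of the difference: √(6.34788025 + 0.36216324) = 2.5904.
Margin of error = z* · SE = 1.282 × 2.5904 = 3.3209.
x̄₁ − x̄₂ = 85.9 − 88.8 = -2.9000.
CI: -2.9000 ± 3.3209 = (-6.2209, 0.4209).
The interval (-6.2209, 0.4209) contains 0, so the difference is not significant.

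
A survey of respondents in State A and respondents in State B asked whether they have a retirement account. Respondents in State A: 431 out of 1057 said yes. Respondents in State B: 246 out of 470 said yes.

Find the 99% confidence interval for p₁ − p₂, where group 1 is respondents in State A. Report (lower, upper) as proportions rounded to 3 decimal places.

(-0.187, -0.045)

First, p̂₁ = 431/1057 = 0.4078; p̂₂ = 246/470 = 0.5234.
The two standard errors are √(0.4078×0.5922/1057) = 0.01512 and √(0.5234×0.4766/470) = 0.02304.
Because the samples are independent, SE_diff = √(0.01512² + 0.02304²) = 0.02756.
Using z* = 2.576 for 99%, ME = 2.576 × 0.02756 = 0.07099.
p̂₁ − p̂₂ = -0.1156; interval -0.1156 ± 0.07099 gives (-0.187, -0.045).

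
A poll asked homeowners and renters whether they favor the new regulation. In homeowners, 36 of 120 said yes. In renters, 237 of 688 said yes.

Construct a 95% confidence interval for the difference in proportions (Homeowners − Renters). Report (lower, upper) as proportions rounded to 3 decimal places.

First, p̂₁ = 36/120 = 0.3000; p̂₂ = 237/688 = 0.3445.
The two standard errors are √(0.3000×0.7000/120) = 0.04183 and √(0.3445×0.6555/688) = 0.01812.
Because the samples are independent, SE_diff = √(0.04183² + 0.01812²) = 0.04559.
Using z* = 1.960 for 95%, ME = 1.960 × 0.04559 = 0.08936.
p̂₁ − p̂₂ = -0.0445; interval -0.0445 ± 0.08936 gives (-0.134, 0.045).

(-0.134, 0.045)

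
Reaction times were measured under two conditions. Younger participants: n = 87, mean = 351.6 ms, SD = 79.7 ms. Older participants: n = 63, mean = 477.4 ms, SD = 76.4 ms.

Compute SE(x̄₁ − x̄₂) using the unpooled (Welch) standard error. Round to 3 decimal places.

Standard errors of each mean: 79.7/√87 = 8.5447 and 76.4/√63 = 9.6255.
SE(x̄₁ − x̄₂) = √(8.5447² + 9.6255²) = 12.8710 for independent samples with unequal variances.

12.871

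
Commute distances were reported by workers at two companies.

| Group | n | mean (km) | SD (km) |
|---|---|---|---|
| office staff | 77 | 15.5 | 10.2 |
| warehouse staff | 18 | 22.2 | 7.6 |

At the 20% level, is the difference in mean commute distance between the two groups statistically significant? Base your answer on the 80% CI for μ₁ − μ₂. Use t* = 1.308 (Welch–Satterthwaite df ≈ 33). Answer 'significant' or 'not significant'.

significant

Per-group SEs: s₁/√n₁ = 10.2/√77 = 1.1624, s₂/√n₂ = 7.6/√18 = 1.7913.
Unpooled SE of the difference: √(1.35117376 + 3.20875569) = 2.1354.
Margin of error = t* · SE = 1.308 × 2.1354 = 2.7931.
x̄₁ − x̄₂ = 15.5 − 22.2 = -6.7000.
CI: -6.7000 ± 2.7931 = (-9.4931, -3.9069).
The interval (-9.4931, -3.9069) does not contain 0, so the difference is significant.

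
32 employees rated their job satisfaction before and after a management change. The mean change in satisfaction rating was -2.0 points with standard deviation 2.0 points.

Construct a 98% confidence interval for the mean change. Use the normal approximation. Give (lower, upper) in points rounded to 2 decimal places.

This is a matched-pairs design, so SE = s_d/√n = 2.0/√32 = 0.3536.
Margin = 2.326 × 0.3536 = 0.8225; the interval is -2.0 ± 0.8225 = (-2.82, -1.18).

(-2.82, -1.18)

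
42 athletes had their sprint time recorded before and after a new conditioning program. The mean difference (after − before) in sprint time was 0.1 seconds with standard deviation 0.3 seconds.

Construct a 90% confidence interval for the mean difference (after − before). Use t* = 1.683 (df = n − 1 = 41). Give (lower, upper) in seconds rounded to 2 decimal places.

(0.02, 0.18)

Paired design: SE = s_d/√n = 0.3/√42 = 0.0463.
t* = 1.683; margin of error = 1.683 × 0.0463 = 0.0779.
0.1 ± 0.0779 → (0.02, 0.18).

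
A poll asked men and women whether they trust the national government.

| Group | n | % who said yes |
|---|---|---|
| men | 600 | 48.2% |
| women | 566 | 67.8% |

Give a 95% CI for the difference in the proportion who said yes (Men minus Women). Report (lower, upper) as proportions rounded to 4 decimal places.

(-0.2515, -0.1405)

The two standard errors are √(0.4820×0.5180/600) = 0.02040 and √(0.6780×0.3220/566) = 0.01964.
Because the samples are independent, SE_diff = √(0.02040² + 0.01964²) = 0.02832.
Using z* = 1.960 for 95%, ME = 1.960 × 0.02832 = 0.05551.
p̂₁ − p̂₂ = -0.1960; interval -0.1960 ± 0.05551 gives (-0.2515, -0.1405).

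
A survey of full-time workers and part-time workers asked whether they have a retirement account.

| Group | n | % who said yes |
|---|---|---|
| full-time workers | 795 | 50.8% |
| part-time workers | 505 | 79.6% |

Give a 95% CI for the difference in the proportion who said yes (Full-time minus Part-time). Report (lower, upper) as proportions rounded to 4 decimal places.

Each SE is √(p̂(1−p̂)/n): √(0.5080·0.4920/795) = 0.01773 and √(0.7960·0.2040/505) = 0.01793.
SE(p̂₁ − p̂₂) = √(SE₁² + SE₂²) = √(0.0003143529 + 0.0003214849) = 0.02522, since the two samples are independent.
At 95% confidence z* = 1.960; margin = 1.960 × 0.02522 = 0.04943.
The difference is 0.5080 − 0.7960 = -0.2880, so the interval is -0.2880 ± 0.04943 = (-0.3374, -0.2386).

(-0.3374, -0.2386)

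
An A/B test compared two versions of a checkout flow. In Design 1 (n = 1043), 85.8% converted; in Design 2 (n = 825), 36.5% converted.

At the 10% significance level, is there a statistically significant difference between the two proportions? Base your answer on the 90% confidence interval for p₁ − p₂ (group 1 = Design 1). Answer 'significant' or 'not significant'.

SE₁ = √(p̂₁(1−p̂₁)/n₁) = √(0.8580·0.1420/1043) = 0.01081; SE₂ = √(0.3650·0.6350/825) = 0.01676.
Independent samples: SE of the difference = √(SE₁² + SE₂²) = √(0.0001168561 + 0.0002808976) = 0.01994.
z* for 90% confidence is 1.645, so the margin of error is 1.645 × 0.01994 = 0.03280.
Point estimate p̂₁ − p̂₂ = 0.8580 − 0.3650 = 0.4930.
0.4930 ± 0.03280 → (0.46020, 0.52580).
The interval (0.46020, 0.52580) does not contain 0, so the difference is significant.

significant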